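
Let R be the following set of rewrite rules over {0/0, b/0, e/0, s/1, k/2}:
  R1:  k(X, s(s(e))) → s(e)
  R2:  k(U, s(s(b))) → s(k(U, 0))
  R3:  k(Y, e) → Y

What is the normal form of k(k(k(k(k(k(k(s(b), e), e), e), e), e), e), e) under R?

s(b)

1. k(k(k(k(k(k(k(s(b), e), e), e), e), e), e), e)  →  k(k(k(k(k(k(s(b), e), e), e), e), e), e)   [R3 at ε]
2. k(k(k(k(k(k(s(b), e), e), e), e), e), e)  →  k(k(k(k(k(s(b), e), e), e), e), e)   [R3 at ε]
3. k(k(k(k(k(s(b), e), e), e), e), e)  →  k(k(k(k(s(b), e), e), e), e)   [R3 at ε]
4. k(k(k(k(s(b), e), e), e), e)  →  k(k(k(s(b), e), e), e)   [R3 at ε]
5. k(k(k(s(b), e), e), e)  →  k(k(s(b), e), e)   [R3 at ε]
6. k(k(s(b), e), e)  →  k(s(b), e)   [R3 at ε]
7. k(s(b), e)  →  s(b)   [R3 at ε]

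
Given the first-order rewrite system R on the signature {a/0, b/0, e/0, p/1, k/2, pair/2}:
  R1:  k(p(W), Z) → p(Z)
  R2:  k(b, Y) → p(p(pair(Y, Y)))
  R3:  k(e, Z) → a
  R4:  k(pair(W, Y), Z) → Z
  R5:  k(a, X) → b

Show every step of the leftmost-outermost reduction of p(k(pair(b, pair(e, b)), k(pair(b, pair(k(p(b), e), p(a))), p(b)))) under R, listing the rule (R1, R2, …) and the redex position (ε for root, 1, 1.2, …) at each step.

p(p(b))

1. p(k(pair(b, pair(e, b)), k(pair(b, pair(k(p(b), e), p(a))), p(b))))  →  p(k(pair(b, pair(k(p(b), e), p(a))), p(b)))   [R4 at 1]
2. p(k(pair(b, pair(k(p(b), e), p(a))), p(b)))  →  p(p(b))   [R4 at 1]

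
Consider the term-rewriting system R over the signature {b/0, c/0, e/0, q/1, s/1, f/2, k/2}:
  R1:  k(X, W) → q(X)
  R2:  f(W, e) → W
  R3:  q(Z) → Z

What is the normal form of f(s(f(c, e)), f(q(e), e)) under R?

1. f(s(f(c, e)), f(q(e), e))  →  f(s(c), f(q(e), e))   [R2 at 1.1]
2. f(s(c), f(q(e), e))  →  f(s(c), q(e))   [R2 at 2]
3. f(s(c), q(e))  →  f(s(c), e)   [R3 at 2]
4. f(s(c), e)  →  s(c)   [R2 at ε]

s(c)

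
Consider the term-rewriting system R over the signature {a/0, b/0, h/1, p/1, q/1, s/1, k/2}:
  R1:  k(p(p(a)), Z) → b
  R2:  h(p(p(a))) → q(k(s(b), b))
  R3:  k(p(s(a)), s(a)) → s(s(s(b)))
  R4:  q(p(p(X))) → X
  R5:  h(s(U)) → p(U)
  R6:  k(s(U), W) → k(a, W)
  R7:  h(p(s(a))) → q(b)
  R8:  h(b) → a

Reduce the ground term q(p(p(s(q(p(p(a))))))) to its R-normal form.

1. q(p(p(s(q(p(p(a)))))))  →  s(q(p(p(a))))   [R4 at ε]
2. s(q(p(p(a))))  →  s(a)   [R4 at 1]

s(a)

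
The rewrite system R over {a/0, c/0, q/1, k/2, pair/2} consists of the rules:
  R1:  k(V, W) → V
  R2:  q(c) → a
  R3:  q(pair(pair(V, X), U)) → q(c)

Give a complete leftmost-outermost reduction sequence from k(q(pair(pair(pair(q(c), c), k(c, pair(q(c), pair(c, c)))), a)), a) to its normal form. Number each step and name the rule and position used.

a

1. k(q(pair(pair(pair(q(c), c), k(c, pair(q(c), pair(c, c)))), a)), a)  →  q(pair(pair(pair(q(c), c), k(c, pair(q(c), pair(c, c)))), a))   [R1 at ε]
2. q(pair(pair(pair(q(c), c), k(c, pair(q(c), pair(c, c)))), a))  →  q(c)   [R3 at ε]
3. q(c)  →  a   [R2 at ε]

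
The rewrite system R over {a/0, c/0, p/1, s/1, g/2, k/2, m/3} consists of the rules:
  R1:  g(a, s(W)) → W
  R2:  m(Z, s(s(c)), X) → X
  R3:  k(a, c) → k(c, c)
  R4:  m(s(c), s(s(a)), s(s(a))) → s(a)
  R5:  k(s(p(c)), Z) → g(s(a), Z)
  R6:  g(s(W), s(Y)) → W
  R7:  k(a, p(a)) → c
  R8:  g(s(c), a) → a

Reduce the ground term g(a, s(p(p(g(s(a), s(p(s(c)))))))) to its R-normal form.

1. g(a, s(p(p(g(s(a), s(p(s(c))))))))  →  p(p(g(s(a), s(p(s(c))))))   [R1 at ε]
2. p(p(g(s(a), s(p(s(c))))))  →  p(p(a))   [R6 at 1.1]

p(p(a))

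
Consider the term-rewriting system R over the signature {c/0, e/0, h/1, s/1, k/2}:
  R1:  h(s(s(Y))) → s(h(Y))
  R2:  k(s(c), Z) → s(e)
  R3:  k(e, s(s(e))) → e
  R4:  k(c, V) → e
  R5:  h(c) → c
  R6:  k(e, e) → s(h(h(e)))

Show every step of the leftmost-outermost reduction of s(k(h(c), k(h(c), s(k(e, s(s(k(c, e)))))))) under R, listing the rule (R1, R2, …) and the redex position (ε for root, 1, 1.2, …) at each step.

s(e)

1. s(k(h(c), k(h(c), s(k(e, s(s(k(c, e))))))))  →  s(k(c, k(h(c), s(k(e, s(s(k(c, e))))))))   [R5 at 1.1]
2. s(k(c, k(h(c), s(k(e, s(s(k(c, e))))))))  →  s(e)   [R4 at 1]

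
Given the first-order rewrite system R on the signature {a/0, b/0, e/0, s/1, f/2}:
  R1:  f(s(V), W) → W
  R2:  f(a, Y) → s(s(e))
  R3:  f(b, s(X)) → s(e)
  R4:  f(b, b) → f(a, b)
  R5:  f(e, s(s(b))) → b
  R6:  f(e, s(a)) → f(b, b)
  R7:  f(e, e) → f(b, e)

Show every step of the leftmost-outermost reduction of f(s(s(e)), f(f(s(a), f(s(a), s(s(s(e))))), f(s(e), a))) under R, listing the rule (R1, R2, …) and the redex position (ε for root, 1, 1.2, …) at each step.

a

1. f(s(s(e)), f(f(s(a), f(s(a), s(s(s(e))))), f(s(e), a)))  →  f(f(s(a), f(s(a), s(s(s(e))))), f(s(e), a))   [R1 at ε]
2. f(f(s(a), f(s(a), s(s(s(e))))), f(s(e), a))  →  f(f(s(a), s(s(s(e)))), f(s(e), a))   [R1 at 1]
3. f(f(s(a), s(s(s(e)))), f(s(e), a))  →  f(s(s(s(e))), f(s(e), a))   [R1 at 1]
4. f(s(s(s(e))), f(s(e), a))  →  f(s(e), a)   [R1 at ε]
5. f(s(e), a)  →  a   [R1 at ε]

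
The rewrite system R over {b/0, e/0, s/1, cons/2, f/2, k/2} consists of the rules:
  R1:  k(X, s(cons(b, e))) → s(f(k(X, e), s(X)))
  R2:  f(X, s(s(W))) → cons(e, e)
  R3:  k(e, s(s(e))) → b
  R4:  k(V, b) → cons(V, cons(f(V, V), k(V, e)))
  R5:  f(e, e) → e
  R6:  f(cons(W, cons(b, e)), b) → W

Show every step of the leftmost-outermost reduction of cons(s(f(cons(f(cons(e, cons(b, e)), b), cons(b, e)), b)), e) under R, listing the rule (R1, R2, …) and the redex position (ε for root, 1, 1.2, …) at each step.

cons(s(e), e)

1. cons(s(f(cons(f(cons(e, cons(b, e)), b), cons(b, e)), b)), e)  →  cons(s(f(cons(e, cons(b, e)), b)), e)   [R6 at 1.1]
2. cons(s(f(cons(e, cons(b, e)), b)), e)  →  cons(s(e), e)   [R6 at 1.1]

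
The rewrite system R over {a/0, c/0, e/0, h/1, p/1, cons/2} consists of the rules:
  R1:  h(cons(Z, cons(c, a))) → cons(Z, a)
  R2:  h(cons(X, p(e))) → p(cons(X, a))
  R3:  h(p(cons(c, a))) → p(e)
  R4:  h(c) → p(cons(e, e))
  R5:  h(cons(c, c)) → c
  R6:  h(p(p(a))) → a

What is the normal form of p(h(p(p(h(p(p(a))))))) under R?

p(a)

1. p(h(p(p(h(p(p(a)))))))  →  p(h(p(p(a))))   [R6 at 1.1.1.1]
2. p(h(p(p(a))))  →  p(a)   [R6 at 1]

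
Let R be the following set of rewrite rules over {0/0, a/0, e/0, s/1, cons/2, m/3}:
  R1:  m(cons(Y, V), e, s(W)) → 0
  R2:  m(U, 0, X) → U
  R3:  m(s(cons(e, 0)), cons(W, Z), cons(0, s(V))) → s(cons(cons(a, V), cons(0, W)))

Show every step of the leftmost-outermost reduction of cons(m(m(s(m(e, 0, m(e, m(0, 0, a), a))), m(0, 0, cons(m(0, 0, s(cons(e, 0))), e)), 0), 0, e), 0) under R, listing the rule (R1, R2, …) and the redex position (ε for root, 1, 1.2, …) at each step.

cons(s(e), 0)

1. cons(m(m(s(m(e, 0, m(e, m(0, 0, a), a))), m(0, 0, cons(m(0, 0, s(cons(e, 0))), e)), 0), 0, e), 0)  →  cons(m(s(m(e, 0, m(e, m(0, 0, a), a))), m(0, 0, cons(m(0, 0, s(cons(e, 0))), e)), 0), 0)   [R2 at 1]
2. cons(m(s(m(e, 0, m(e, m(0, 0, a), a))), m(0, 0, cons(m(0, 0, s(cons(e, 0))), e)), 0), 0)  →  cons(m(s(e), m(0, 0, cons(m(0, 0, s(cons(e, 0))), e)), 0), 0)   [R2 at 1.1.1]
3. cons(m(s(e), m(0, 0, cons(m(0, 0, s(cons(e, 0))), e)), 0), 0)  →  cons(m(s(e), 0, 0), 0)   [R2 at 1.2]
4. cons(m(s(e), 0, 0), 0)  →  cons(s(e), 0)   [R2 at 1]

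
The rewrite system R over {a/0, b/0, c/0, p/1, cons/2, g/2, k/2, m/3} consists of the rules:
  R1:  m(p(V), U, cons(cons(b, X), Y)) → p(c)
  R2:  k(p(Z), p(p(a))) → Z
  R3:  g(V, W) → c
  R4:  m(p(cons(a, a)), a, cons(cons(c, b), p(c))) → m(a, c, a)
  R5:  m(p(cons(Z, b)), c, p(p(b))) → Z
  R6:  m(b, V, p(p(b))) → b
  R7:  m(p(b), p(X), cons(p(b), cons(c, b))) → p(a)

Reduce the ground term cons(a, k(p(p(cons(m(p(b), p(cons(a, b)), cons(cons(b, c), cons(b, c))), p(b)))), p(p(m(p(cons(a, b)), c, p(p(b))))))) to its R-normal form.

cons(a, p(cons(p(c), p(b))))

1. cons(a, k(p(p(cons(m(p(b), p(cons(a, b)), cons(cons(b, c), cons(b, c))), p(b)))), p(p(m(p(cons(a, b)), c, p(p(b)))))))  →  cons(a, k(p(p(cons(p(c), p(b)))), p(p(m(p(cons(a, b)), c, p(p(b)))))))   [R1 at 2.1.1.1.1]
2. cons(a, k(p(p(cons(p(c), p(b)))), p(p(m(p(cons(a, b)), c, p(p(b)))))))  →  cons(a, k(p(p(cons(p(c), p(b)))), p(p(a))))   [R5 at 2.2.1.1]
3. cons(a, k(p(p(cons(p(c), p(b)))), p(p(a))))  →  cons(a, p(cons(p(c), p(b))))   [R2 at 2]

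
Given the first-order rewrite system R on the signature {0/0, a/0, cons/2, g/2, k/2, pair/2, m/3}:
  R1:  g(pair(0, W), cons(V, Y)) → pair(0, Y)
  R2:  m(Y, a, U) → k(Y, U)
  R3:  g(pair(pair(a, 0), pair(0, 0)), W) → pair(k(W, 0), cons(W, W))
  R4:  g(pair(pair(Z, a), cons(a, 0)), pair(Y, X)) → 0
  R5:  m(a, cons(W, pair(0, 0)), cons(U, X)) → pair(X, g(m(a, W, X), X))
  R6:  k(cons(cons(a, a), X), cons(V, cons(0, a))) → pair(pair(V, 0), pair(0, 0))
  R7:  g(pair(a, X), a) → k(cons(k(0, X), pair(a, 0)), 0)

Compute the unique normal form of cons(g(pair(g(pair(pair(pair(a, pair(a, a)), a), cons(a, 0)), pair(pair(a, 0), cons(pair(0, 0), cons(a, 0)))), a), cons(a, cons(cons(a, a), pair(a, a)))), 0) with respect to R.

1. cons(g(pair(g(pair(pair(pair(a, pair(a, a)), a), cons(a, 0)), pair(pair(a, 0), cons(pair(0, 0), cons(a, 0)))), a), cons(a, cons(cons(a, a), pair(a, a)))), 0)  →  cons(g(pair(0, a), cons(a, cons(cons(a, a), pair(a, a)))), 0)   [R4 at 1.1.1]
2. cons(g(pair(0, a), cons(a, cons(cons(a, a), pair(a, a)))), 0)  →  cons(pair(0, cons(cons(a, a), pair(a, a))), 0)   [R1 at 1]

cons(pair(0, cons(cons(a, a), pair(a, a))), 0)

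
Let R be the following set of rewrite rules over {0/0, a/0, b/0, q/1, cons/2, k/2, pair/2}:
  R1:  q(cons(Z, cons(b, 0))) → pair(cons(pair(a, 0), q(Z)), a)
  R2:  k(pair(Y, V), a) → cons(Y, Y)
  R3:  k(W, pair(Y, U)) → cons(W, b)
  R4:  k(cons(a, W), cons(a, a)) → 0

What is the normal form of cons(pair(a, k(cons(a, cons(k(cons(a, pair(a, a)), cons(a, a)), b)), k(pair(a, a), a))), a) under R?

1. cons(pair(a, k(cons(a, cons(k(cons(a, pair(a, a)), cons(a, a)), b)), k(pair(a, a), a))), a)  →  cons(pair(a, k(cons(a, cons(0, b)), k(pair(a, a), a))), a)   [R4 at 1.2.1.2.1]
2. cons(pair(a, k(cons(a, cons(0, b)), k(pair(a, a), a))), a)  →  cons(pair(a, k(cons(a, cons(0, b)), cons(a, a))), a)   [R2 at 1.2.2]
3. cons(pair(a, k(cons(a, cons(0, b)), cons(a, a))), a)  →  cons(pair(a, 0), a)   [R4 at 1.2]

cons(pair(a, 0), a)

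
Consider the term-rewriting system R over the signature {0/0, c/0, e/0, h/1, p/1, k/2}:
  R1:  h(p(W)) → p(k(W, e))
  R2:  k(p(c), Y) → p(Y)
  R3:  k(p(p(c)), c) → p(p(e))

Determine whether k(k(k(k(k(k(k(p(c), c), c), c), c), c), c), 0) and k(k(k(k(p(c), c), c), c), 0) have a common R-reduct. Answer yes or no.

Reduce t₁ = k(k(k(k(k(k(k(p(c), c), c), c), c), c), c), 0):
1. k(k(k(k(k(k(k(p(c), c), c), c), c), c), c), 0)  →  k(k(k(k(k(k(p(c), c), c), c), c), c), 0)   [R2 at 1.1.1.1.1.1]
2. k(k(k(k(k(k(p(c), c), c), c), c), c), 0)  →  k(k(k(k(k(p(c), c), c), c), c), 0)   [R2 at 1.1.1.1.1]
3. k(k(k(k(k(p(c), c), c), c), c), 0)  →  k(k(k(k(p(c), c), c), c), 0)   [R2 at 1.1.1.1]
4. k(k(k(k(p(c), c), c), c), 0)  →  k(k(k(p(c), c), c), 0)   [R2 at 1.1.1]
5. k(k(k(p(c), c), c), 0)  →  k(k(p(c), c), 0)   [R2 at 1.1]
6. k(k(p(c), c), 0)  →  k(p(c), 0)   [R2 at 1]
7. k(p(c), 0)  →  p(0)   [R2 at ε]

Reduce t₂ = k(k(k(k(p(c), c), c), c), 0):
1. k(k(k(k(p(c), c), c), c), 0)  →  k(k(k(p(c), c), c), 0)   [R2 at 1.1.1]
2. k(k(k(p(c), c), c), 0)  →  k(k(p(c), c), 0)   [R2 at 1.1]
3. k(k(p(c), c), 0)  →  k(p(c), 0)   [R2 at 1]
4. k(p(c), 0)  →  p(0)   [R2 at ε]

yes — NF(t₁) = p(0), NF(t₂) = p(0)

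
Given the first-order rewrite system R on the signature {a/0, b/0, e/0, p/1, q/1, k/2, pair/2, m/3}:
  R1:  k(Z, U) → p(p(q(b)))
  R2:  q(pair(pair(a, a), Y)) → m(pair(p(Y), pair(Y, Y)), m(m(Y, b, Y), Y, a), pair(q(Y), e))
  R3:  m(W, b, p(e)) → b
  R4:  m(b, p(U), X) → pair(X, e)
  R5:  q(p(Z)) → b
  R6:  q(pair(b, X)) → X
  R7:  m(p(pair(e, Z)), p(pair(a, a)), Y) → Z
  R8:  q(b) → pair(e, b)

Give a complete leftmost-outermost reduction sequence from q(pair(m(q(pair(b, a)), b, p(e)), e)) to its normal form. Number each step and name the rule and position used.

1. q(pair(m(q(pair(b, a)), b, p(e)), e))  →  q(pair(b, e))   [R3 at 1.1]
2. q(pair(b, e))  →  e   [R6 at ε]

e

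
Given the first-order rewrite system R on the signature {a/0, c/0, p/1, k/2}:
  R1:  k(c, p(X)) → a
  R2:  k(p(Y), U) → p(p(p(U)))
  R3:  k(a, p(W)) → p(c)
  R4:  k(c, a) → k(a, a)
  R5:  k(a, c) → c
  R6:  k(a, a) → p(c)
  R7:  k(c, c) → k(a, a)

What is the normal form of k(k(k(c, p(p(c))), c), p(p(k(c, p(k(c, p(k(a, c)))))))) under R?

a

1. k(k(k(c, p(p(c))), c), p(p(k(c, p(k(c, p(k(a, c))))))))  →  k(k(a, c), p(p(k(c, p(k(c, p(k(a, c))))))))   [R1 at 1.1]
2. k(k(a, c), p(p(k(c, p(k(c, p(k(a, c))))))))  →  k(c, p(p(k(c, p(k(c, p(k(a, c))))))))   [R5 at 1]
3. k(c, p(p(k(c, p(k(c, p(k(a, c))))))))  →  a   [R1 at ε]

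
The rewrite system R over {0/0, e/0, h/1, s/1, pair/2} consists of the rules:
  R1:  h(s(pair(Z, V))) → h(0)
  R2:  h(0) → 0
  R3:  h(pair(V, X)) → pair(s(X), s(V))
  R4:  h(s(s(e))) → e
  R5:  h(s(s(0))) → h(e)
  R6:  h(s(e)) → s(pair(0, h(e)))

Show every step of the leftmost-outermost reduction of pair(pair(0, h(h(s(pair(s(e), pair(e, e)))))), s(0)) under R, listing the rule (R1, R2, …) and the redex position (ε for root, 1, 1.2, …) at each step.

1. pair(pair(0, h(h(s(pair(s(e), pair(e, e)))))), s(0))  →  pair(pair(0, h(h(0))), s(0))   [R1 at 1.2.1]
2. pair(pair(0, h(h(0))), s(0))  →  pair(pair(0, h(0)), s(0))   [R2 at 1.2.1]
3. pair(pair(0, h(0)), s(0))  →  pair(pair(0, 0), s(0))   [R2 at 1.2]

pair(pair(0, 0), s(0))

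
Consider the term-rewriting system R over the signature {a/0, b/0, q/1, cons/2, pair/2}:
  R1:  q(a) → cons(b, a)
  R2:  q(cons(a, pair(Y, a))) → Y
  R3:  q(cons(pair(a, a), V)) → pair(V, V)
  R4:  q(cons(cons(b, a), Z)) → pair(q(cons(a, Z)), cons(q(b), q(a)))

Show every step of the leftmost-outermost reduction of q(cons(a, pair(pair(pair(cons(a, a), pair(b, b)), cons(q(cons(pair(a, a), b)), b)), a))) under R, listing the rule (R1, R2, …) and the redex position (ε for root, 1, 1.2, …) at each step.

1. q(cons(a, pair(pair(pair(cons(a, a), pair(b, b)), cons(q(cons(pair(a, a), b)), b)), a)))  →  pair(pair(cons(a, a), pair(b, b)), cons(q(cons(pair(a, a), b)), b))   [R2 at ε]
2. pair(pair(cons(a, a), pair(b, b)), cons(q(cons(pair(a, a), b)), b))  →  pair(pair(cons(a, a), pair(b, b)), cons(pair(b, b), b))   [R3 at 2.1]

pair(pair(cons(a, a), pair(b, b)), cons(pair(b, b), b))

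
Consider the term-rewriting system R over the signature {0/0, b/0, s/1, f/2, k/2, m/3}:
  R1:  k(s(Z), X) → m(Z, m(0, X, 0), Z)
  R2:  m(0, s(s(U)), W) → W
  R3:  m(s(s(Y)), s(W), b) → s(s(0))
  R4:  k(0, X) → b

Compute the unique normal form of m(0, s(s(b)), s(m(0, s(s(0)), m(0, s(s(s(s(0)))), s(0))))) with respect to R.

1. m(0, s(s(b)), s(m(0, s(s(0)), m(0, s(s(s(s(0)))), s(0)))))  →  s(m(0, s(s(0)), m(0, s(s(s(s(0)))), s(0))))   [R2 at ε]
2. s(m(0, s(s(0)), m(0, s(s(s(s(0)))), s(0))))  →  s(m(0, s(s(s(s(0)))), s(0)))   [R2 at 1]
3. s(m(0, s(s(s(s(0)))), s(0)))  →  s(s(0))   [R2 at 1]

s(s(0))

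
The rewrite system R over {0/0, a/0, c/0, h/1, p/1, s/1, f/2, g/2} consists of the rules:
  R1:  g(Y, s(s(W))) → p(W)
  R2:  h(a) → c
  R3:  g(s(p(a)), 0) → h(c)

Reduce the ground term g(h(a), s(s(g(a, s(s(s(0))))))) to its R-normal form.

1. g(h(a), s(s(g(a, s(s(s(0)))))))  →  p(g(a, s(s(s(0)))))   [R1 at ε]
2. p(g(a, s(s(s(0)))))  →  p(p(s(0)))   [R1 at 1]

p(p(s(0)))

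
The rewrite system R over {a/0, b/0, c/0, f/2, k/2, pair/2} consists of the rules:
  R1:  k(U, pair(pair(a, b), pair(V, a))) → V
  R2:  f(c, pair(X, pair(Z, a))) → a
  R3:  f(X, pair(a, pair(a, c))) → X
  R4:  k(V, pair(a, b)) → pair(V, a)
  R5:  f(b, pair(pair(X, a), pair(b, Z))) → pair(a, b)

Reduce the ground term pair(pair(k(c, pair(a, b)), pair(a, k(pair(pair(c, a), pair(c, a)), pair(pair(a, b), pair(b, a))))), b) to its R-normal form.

pair(pair(pair(c, a), pair(a, b)), b)

1. pair(pair(k(c, pair(a, b)), pair(a, k(pair(pair(c, a), pair(c, a)), pair(pair(a, b), pair(b, a))))), b)  →  pair(pair(pair(c, a), pair(a, k(pair(pair(c, a), pair(c, a)), pair(pair(a, b), pair(b, a))))), b)   [R4 at 1.1]
2. pair(pair(pair(c, a), pair(a, k(pair(pair(c, a), pair(c, a)), pair(pair(a, b), pair(b, a))))), b)  →  pair(pair(pair(c, a), pair(a, b)), b)   [R1 at 1.2.2]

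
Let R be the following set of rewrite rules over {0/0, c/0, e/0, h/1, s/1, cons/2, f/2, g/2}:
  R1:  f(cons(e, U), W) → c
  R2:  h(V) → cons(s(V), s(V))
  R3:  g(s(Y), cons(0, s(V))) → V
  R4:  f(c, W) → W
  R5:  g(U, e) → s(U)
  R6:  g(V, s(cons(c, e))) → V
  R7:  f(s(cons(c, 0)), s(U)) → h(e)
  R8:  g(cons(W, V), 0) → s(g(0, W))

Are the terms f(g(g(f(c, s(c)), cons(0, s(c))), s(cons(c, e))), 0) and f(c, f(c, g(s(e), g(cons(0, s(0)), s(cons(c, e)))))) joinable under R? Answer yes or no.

Reduce t₁ = f(g(g(f(c, s(c)), cons(0, s(c))), s(cons(c, e))), 0):
1. f(g(g(f(c, s(c)), cons(0, s(c))), s(cons(c, e))), 0)  →  f(g(f(c, s(c)), cons(0, s(c))), 0)   [R6 at 1]
2. f(g(f(c, s(c)), cons(0, s(c))), 0)  →  f(g(s(c), cons(0, s(c))), 0)   [R4 at 1.1]
3. f(g(s(c), cons(0, s(c))), 0)  →  f(c, 0)   [R3 at 1]
4. f(c, 0)  →  0   [R4 at ε]

Reduce t₂ = f(c, f(c, g(s(e), g(cons(0, s(0)), s(cons(c, e)))))):
1. f(c, f(c, g(s(e), g(cons(0, s(0)), s(cons(c, e))))))  →  f(c, g(s(e), g(cons(0, s(0)), s(cons(c, e)))))   [R4 at ε]
2. f(c, g(s(e), g(cons(0, s(0)), s(cons(c, e)))))  →  g(s(e), g(cons(0, s(0)), s(cons(c, e))))   [R4 at ε]
3. g(s(e), g(cons(0, s(0)), s(cons(c, e))))  →  g(s(e), cons(0, s(0)))   [R6 at 2]
4. g(s(e), cons(0, s(0)))  →  0   [R3 at ε]

yes — NF(t₁) = 0, NF(t₂) = 0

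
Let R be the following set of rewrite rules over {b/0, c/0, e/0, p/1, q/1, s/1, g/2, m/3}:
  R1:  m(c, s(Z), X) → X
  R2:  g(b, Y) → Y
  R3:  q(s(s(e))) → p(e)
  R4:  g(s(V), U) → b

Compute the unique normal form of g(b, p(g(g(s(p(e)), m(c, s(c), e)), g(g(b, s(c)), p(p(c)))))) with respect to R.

1. g(b, p(g(g(s(p(e)), m(c, s(c), e)), g(g(b, s(c)), p(p(c))))))  →  p(g(g(s(p(e)), m(c, s(c), e)), g(g(b, s(c)), p(p(c)))))   [R2 at ε]
2. p(g(g(s(p(e)), m(c, s(c), e)), g(g(b, s(c)), p(p(c)))))  →  p(g(b, g(g(b, s(c)), p(p(c)))))   [R4 at 1.1]
3. p(g(b, g(g(b, s(c)), p(p(c)))))  →  p(g(g(b, s(c)), p(p(c))))   [R2 at 1]
4. p(g(g(b, s(c)), p(p(c))))  →  p(g(s(c), p(p(c))))   [R2 at 1.1]
5. p(g(s(c), p(p(c))))  →  p(b)   [R4 at 1]

p(b)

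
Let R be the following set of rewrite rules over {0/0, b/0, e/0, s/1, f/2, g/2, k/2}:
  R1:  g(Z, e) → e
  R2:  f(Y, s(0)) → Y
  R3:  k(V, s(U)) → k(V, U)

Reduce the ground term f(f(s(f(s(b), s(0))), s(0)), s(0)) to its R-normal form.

1. f(f(s(f(s(b), s(0))), s(0)), s(0))  →  f(s(f(s(b), s(0))), s(0))   [R2 at ε]
2. f(s(f(s(b), s(0))), s(0))  →  s(f(s(b), s(0)))   [R2 at ε]
3. s(f(s(b), s(0)))  →  s(s(b))   [R2 at 1]

s(s(b))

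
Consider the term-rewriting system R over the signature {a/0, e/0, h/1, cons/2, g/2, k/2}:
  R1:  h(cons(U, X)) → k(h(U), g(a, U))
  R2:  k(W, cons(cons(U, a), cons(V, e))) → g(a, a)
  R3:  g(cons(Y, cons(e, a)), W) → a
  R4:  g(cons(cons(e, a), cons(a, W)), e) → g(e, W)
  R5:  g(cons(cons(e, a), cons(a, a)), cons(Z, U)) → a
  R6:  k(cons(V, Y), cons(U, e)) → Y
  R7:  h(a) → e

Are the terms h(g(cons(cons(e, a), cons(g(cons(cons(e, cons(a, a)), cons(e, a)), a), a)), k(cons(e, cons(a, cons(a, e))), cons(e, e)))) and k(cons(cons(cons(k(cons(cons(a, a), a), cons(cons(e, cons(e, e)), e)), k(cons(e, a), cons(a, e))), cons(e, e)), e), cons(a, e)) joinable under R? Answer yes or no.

Reduce t₁ = h(g(cons(cons(e, a), cons(g(cons(cons(e, cons(a, a)), cons(e, a)), a), a)), k(cons(e, cons(a, cons(a, e))), cons(e, e)))):
1. h(g(cons(cons(e, a), cons(g(cons(cons(e, cons(a, a)), cons(e, a)), a), a)), k(cons(e, cons(a, cons(a, e))), cons(e, e))))  →  h(g(cons(cons(e, a), cons(a, a)), k(cons(e, cons(a, cons(a, e))), cons(e, e))))   [R3 at 1.1.2.1]
2. h(g(cons(cons(e, a), cons(a, a)), k(cons(e, cons(a, cons(a, e))), cons(e, e))))  →  h(g(cons(cons(e, a), cons(a, a)), cons(a, cons(a, e))))   [R6 at 1.2]
3. h(g(cons(cons(e, a), cons(a, a)), cons(a, cons(a, e))))  →  h(a)   [R5 at 1]
4. h(a)  →  e   [R7 at ε]

Reduce t₂ = k(cons(cons(cons(k(cons(cons(a, a), a), cons(cons(e, cons(e, e)), e)), k(cons(e, a), cons(a, e))), cons(e, e)), e), cons(a, e)):
1. k(cons(cons(cons(k(cons(cons(a, a), a), cons(cons(e, cons(e, e)), e)), k(cons(e, a), cons(a, e))), cons(e, e)), e), cons(a, e))  →  e   [R6 at ε]

yes — NF(t₁) = e, NF(t₂) = e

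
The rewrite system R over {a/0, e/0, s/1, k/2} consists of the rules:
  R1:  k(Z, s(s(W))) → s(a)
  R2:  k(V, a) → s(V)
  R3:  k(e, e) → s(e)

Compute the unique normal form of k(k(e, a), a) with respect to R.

1. k(k(e, a), a)  →  s(k(e, a))   [R2 at ε]
2. s(k(e, a))  →  s(s(e))   [R2 at 1]

s(s(e))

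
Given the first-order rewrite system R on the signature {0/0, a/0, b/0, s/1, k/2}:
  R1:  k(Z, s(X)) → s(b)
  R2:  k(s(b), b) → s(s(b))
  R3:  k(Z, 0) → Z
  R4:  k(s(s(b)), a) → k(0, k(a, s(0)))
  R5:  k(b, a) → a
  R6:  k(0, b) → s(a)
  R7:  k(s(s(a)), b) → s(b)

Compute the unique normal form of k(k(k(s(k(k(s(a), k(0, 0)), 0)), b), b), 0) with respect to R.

1. k(k(k(s(k(k(s(a), k(0, 0)), 0)), b), b), 0)  →  k(k(s(k(k(s(a), k(0, 0)), 0)), b), b)   [R3 at ε]
2. k(k(s(k(k(s(a), k(0, 0)), 0)), b), b)  →  k(k(s(k(s(a), k(0, 0))), b), b)   [R3 at 1.1.1]
3. k(k(s(k(s(a), k(0, 0))), b), b)  →  k(k(s(k(s(a), 0)), b), b)   [R3 at 1.1.1.2]
4. k(k(s(k(s(a), 0)), b), b)  →  k(k(s(s(a)), b), b)   [R3 at 1.1.1]
5. k(k(s(s(a)), b), b)  →  k(s(b), b)   [R7 at 1]
6. k(s(b), b)  →  s(s(b))   [R2 at ε]

s(s(b))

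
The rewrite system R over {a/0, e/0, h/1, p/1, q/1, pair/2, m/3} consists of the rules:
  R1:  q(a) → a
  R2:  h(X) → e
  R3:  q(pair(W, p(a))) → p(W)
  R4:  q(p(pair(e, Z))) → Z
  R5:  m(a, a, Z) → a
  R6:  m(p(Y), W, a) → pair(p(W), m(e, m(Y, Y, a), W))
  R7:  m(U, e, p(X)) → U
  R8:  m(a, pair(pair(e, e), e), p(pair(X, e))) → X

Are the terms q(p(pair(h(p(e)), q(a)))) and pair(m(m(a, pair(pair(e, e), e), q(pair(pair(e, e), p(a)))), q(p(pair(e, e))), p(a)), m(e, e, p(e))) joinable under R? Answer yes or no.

Reduce t₁ = q(p(pair(h(p(e)), q(a)))):
1. q(p(pair(h(p(e)), q(a))))  →  q(p(pair(e, q(a))))   [R2 at 1.1.1]
2. q(p(pair(e, q(a))))  →  q(a)   [R4 at ε]
3. q(a)  →  a   [R1 at ε]

Reduce t₂ = pair(m(m(a, pair(pair(e, e), e), q(pair(pair(e, e), p(a)))), q(p(pair(e, e))), p(a)), m(e, e, p(e))):
1. pair(m(m(a, pair(pair(e, e), e), q(pair(pair(e, e), p(a)))), q(p(pair(e, e))), p(a)), m(e, e, p(e)))  →  pair(m(m(a, pair(pair(e, e), e), p(pair(e, e))), q(p(pair(e, e))), p(a)), m(e, e, p(e)))   [R3 at 1.1.3]
2. pair(m(m(a, pair(pair(e, e), e), p(pair(e, e))), q(p(pair(e, e))), p(a)), m(e, e, p(e)))  →  pair(m(e, q(p(pair(e, e))), p(a)), m(e, e, p(e)))   [R8 at 1.1]
3. pair(m(e, q(p(pair(e, e))), p(a)), m(e, e, p(e)))  →  pair(m(e, e, p(a)), m(e, e, p(e)))   [R4 at 1.2]
4. pair(m(e, e, p(a)), m(e, e, p(e)))  →  pair(e, m(e, e, p(e)))   [R7 at 1]
5. pair(e, m(e, e, p(e)))  →  pair(e, e)   [R7 at 2]

no — NF(t₁) = a, NF(t₂) = pair(e, e)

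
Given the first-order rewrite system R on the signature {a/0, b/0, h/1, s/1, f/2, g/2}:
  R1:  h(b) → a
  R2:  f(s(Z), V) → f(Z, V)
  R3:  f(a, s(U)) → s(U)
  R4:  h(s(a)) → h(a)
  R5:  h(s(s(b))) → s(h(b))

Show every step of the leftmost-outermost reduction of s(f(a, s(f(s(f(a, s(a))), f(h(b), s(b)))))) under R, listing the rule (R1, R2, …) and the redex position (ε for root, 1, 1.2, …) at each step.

1. s(f(a, s(f(s(f(a, s(a))), f(h(b), s(b))))))  →  s(s(f(s(f(a, s(a))), f(h(b), s(b)))))   [R3 at 1]
2. s(s(f(s(f(a, s(a))), f(h(b), s(b)))))  →  s(s(f(f(a, s(a)), f(h(b), s(b)))))   [R2 at 1.1]
3. s(s(f(f(a, s(a)), f(h(b), s(b)))))  →  s(s(f(s(a), f(h(b), s(b)))))   [R3 at 1.1.1]
4. s(s(f(s(a), f(h(b), s(b)))))  →  s(s(f(a, f(h(b), s(b)))))   [R2 at 1.1]
5. s(s(f(a, f(h(b), s(b)))))  →  s(s(f(a, f(a, s(b)))))   [R1 at 1.1.2.1]
6. s(s(f(a, f(a, s(b)))))  →  s(s(f(a, s(b))))   [R3 at 1.1.2]
7. s(s(f(a, s(b))))  →  s(s(s(b)))   [R3 at 1.1]

s(s(s(b)))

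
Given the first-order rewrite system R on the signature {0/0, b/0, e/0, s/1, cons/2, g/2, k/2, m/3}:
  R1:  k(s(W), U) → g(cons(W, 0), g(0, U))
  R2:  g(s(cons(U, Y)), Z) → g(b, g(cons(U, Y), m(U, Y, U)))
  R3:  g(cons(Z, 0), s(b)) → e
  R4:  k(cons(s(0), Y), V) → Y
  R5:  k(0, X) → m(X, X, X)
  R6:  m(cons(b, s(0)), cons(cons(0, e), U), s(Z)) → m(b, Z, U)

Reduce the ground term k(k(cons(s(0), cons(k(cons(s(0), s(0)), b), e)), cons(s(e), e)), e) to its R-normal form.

e

1. k(k(cons(s(0), cons(k(cons(s(0), s(0)), b), e)), cons(s(e), e)), e)  →  k(cons(k(cons(s(0), s(0)), b), e), e)   [R4 at 1]
2. k(cons(k(cons(s(0), s(0)), b), e), e)  →  k(cons(s(0), e), e)   [R4 at 1.1]
3. k(cons(s(0), e), e)  →  e   [R4 at ε]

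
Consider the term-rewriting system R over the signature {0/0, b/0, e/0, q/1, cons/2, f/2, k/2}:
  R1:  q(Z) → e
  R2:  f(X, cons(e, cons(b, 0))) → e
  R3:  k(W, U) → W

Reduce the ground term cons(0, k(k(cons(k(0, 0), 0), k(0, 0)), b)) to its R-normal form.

cons(0, cons(0, 0))

1. cons(0, k(k(cons(k(0, 0), 0), k(0, 0)), b))  →  cons(0, k(cons(k(0, 0), 0), k(0, 0)))   [R3 at 2]
2. cons(0, k(cons(k(0, 0), 0), k(0, 0)))  →  cons(0, cons(k(0, 0), 0))   [R3 at 2]
3. cons(0, cons(k(0, 0), 0))  →  cons(0, cons(0, 0))   [R3 at 2.1]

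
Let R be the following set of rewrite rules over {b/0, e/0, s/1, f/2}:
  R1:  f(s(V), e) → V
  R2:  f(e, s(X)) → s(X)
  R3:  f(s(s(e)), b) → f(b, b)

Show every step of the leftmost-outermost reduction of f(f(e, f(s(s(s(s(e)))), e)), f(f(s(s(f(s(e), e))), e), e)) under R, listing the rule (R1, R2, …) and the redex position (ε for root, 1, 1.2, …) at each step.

1. f(f(e, f(s(s(s(s(e)))), e)), f(f(s(s(f(s(e), e))), e), e))  →  f(f(e, s(s(s(e)))), f(f(s(s(f(s(e), e))), e), e))   [R1 at 1.2]
2. f(f(e, s(s(s(e)))), f(f(s(s(f(s(e), e))), e), e))  →  f(s(s(s(e))), f(f(s(s(f(s(e), e))), e), e))   [R2 at 1]
3. f(s(s(s(e))), f(f(s(s(f(s(e), e))), e), e))  →  f(s(s(s(e))), f(s(f(s(e), e)), e))   [R1 at 2.1]
4. f(s(s(s(e))), f(s(f(s(e), e)), e))  →  f(s(s(s(e))), f(s(e), e))   [R1 at 2]
5. f(s(s(s(e))), f(s(e), e))  →  f(s(s(s(e))), e)   [R1 at 2]
6. f(s(s(s(e))), e)  →  s(s(e))   [R1 at ε]

s(s(e))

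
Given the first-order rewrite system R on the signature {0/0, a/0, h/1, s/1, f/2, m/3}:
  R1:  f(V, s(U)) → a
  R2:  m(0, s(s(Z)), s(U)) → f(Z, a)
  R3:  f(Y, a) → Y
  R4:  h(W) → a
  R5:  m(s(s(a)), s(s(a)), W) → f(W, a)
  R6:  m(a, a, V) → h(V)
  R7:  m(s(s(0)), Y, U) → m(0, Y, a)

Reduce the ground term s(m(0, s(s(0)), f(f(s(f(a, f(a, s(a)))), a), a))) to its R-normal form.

s(0)

1. s(m(0, s(s(0)), f(f(s(f(a, f(a, s(a)))), a), a)))  →  s(m(0, s(s(0)), f(s(f(a, f(a, s(a)))), a)))   [R3 at 1.3]
2. s(m(0, s(s(0)), f(s(f(a, f(a, s(a)))), a)))  →  s(m(0, s(s(0)), s(f(a, f(a, s(a))))))   [R3 at 1.3]
3. s(m(0, s(s(0)), s(f(a, f(a, s(a))))))  →  s(f(0, a))   [R2 at 1]
4. s(f(0, a))  →  s(0)   [R3 at 1]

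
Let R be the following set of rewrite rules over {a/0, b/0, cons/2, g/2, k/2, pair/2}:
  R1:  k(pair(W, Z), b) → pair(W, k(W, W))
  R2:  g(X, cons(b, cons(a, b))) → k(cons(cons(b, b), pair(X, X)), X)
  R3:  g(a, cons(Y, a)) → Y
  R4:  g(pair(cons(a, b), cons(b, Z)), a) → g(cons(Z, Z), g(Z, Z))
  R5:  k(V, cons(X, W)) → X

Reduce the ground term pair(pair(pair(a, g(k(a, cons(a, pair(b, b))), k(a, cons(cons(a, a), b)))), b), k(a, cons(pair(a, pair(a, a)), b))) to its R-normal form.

1. pair(pair(pair(a, g(k(a, cons(a, pair(b, b))), k(a, cons(cons(a, a), b)))), b), k(a, cons(pair(a, pair(a, a)), b)))  →  pair(pair(pair(a, g(a, k(a, cons(cons(a, a), b)))), b), k(a, cons(pair(a, pair(a, a)), b)))   [R5 at 1.1.2.1]
2. pair(pair(pair(a, g(a, k(a, cons(cons(a, a), b)))), b), k(a, cons(pair(a, pair(a, a)), b)))  →  pair(pair(pair(a, g(a, cons(a, a))), b), k(a, cons(pair(a, pair(a, a)), b)))   [R5 at 1.1.2.2]
3. pair(pair(pair(a, g(a, cons(a, a))), b), k(a, cons(pair(a, pair(a, a)), b)))  →  pair(pair(pair(a, a), b), k(a, cons(pair(a, pair(a, a)), b)))   [R3 at 1.1.2]
4. pair(pair(pair(a, a), b), k(a, cons(pair(a, pair(a, a)), b)))  →  pair(pair(pair(a, a), b), pair(a, pair(a, a)))   [R5 at 2]

pair(pair(pair(a, a), b), pair(a, pair(a, a)))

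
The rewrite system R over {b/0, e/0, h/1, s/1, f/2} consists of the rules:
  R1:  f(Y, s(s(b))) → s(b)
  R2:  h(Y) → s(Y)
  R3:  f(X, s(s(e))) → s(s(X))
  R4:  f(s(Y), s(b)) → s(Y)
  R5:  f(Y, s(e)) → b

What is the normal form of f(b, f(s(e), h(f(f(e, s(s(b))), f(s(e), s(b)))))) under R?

b

1. f(b, f(s(e), h(f(f(e, s(s(b))), f(s(e), s(b))))))  →  f(b, f(s(e), s(f(f(e, s(s(b))), f(s(e), s(b))))))   [R2 at 2.2]
2. f(b, f(s(e), s(f(f(e, s(s(b))), f(s(e), s(b))))))  →  f(b, f(s(e), s(f(s(b), f(s(e), s(b))))))   [R1 at 2.2.1.1]
3. f(b, f(s(e), s(f(s(b), f(s(e), s(b))))))  →  f(b, f(s(e), s(f(s(b), s(e)))))   [R4 at 2.2.1.2]
4. f(b, f(s(e), s(f(s(b), s(e)))))  →  f(b, f(s(e), s(b)))   [R5 at 2.2.1]
5. f(b, f(s(e), s(b)))  →  f(b, s(e))   [R4 at 2]
6. f(b, s(e))  →  b   [R5 at ε]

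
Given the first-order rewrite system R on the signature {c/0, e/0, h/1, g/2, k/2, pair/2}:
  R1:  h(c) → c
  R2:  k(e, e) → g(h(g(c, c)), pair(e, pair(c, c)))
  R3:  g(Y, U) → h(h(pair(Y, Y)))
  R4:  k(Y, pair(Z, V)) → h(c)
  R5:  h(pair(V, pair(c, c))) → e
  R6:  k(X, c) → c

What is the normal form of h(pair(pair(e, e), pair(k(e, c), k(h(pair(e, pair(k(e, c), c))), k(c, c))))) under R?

1. h(pair(pair(e, e), pair(k(e, c), k(h(pair(e, pair(k(e, c), c))), k(c, c)))))  →  h(pair(pair(e, e), pair(c, k(h(pair(e, pair(k(e, c), c))), k(c, c)))))   [R6 at 1.2.1]
2. h(pair(pair(e, e), pair(c, k(h(pair(e, pair(k(e, c), c))), k(c, c)))))  →  h(pair(pair(e, e), pair(c, k(h(pair(e, pair(c, c))), k(c, c)))))   [R6 at 1.2.2.1.1.2.1]
3. h(pair(pair(e, e), pair(c, k(h(pair(e, pair(c, c))), k(c, c)))))  →  h(pair(pair(e, e), pair(c, k(e, k(c, c)))))   [R5 at 1.2.2.1]
4. h(pair(pair(e, e), pair(c, k(e, k(c, c)))))  →  h(pair(pair(e, e), pair(c, k(e, c))))   [R6 at 1.2.2.2]
5. h(pair(pair(e, e), pair(c, k(e, c))))  →  h(pair(pair(e, e), pair(c, c)))   [R6 at 1.2.2]
6. h(pair(pair(e, e), pair(c, c)))  →  e   [R5 at ε]

e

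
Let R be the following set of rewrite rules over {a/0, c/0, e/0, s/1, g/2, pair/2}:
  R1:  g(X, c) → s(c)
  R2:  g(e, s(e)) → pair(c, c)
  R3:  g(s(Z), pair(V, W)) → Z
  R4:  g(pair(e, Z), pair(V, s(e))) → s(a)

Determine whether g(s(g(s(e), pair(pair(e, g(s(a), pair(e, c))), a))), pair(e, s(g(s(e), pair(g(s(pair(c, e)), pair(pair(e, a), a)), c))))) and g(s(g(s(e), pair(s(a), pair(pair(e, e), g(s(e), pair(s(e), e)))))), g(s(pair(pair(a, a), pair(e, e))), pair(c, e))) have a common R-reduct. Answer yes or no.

Reduce t₁ = g(s(g(s(e), pair(pair(e, g(s(a), pair(e, c))), a))), pair(e, s(g(s(e), pair(g(s(pair(c, e)), pair(pair(e, a), a)), c))))):
1. g(s(g(s(e), pair(pair(e, g(s(a), pair(e, c))), a))), pair(e, s(g(s(e), pair(g(s(pair(c, e)), pair(pair(e, a), a)), c)))))  →  g(s(e), pair(pair(e, g(s(a), pair(e, c))), a))   [R3 at ε]
2. g(s(e), pair(pair(e, g(s(a), pair(e, c))), a))  →  e   [R3 at ε]

Reduce t₂ = g(s(g(s(e), pair(s(a), pair(pair(e, e), g(s(e), pair(s(e), e)))))), g(s(pair(pair(a, a), pair(e, e))), pair(c, e))):
1. g(s(g(s(e), pair(s(a), pair(pair(e, e), g(s(e), pair(s(e), e)))))), g(s(pair(pair(a, a), pair(e, e))), pair(c, e)))  →  g(s(e), g(s(pair(pair(a, a), pair(e, e))), pair(c, e)))   [R3 at 1.1]
2. g(s(e), g(s(pair(pair(a, a), pair(e, e))), pair(c, e)))  →  g(s(e), pair(pair(a, a), pair(e, e)))   [R3 at 2]
3. g(s(e), pair(pair(a, a), pair(e, e)))  →  e   [R3 at ε]

yes — NF(t₁) = e, NF(t₂) = e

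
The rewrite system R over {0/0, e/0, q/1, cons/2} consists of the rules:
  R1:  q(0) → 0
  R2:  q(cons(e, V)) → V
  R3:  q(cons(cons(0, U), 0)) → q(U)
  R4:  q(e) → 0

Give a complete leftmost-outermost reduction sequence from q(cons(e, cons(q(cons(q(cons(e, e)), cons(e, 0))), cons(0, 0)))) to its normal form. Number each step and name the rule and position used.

cons(cons(e, 0), cons(0, 0))

1. q(cons(e, cons(q(cons(q(cons(e, e)), cons(e, 0))), cons(0, 0))))  →  cons(q(cons(q(cons(e, e)), cons(e, 0))), cons(0, 0))   [R2 at ε]
2. cons(q(cons(q(cons(e, e)), cons(e, 0))), cons(0, 0))  →  cons(q(cons(e, cons(e, 0))), cons(0, 0))   [R2 at 1.1.1]
3. cons(q(cons(e, cons(e, 0))), cons(0, 0))  →  cons(cons(e, 0), cons(0, 0))   [R2 at 1]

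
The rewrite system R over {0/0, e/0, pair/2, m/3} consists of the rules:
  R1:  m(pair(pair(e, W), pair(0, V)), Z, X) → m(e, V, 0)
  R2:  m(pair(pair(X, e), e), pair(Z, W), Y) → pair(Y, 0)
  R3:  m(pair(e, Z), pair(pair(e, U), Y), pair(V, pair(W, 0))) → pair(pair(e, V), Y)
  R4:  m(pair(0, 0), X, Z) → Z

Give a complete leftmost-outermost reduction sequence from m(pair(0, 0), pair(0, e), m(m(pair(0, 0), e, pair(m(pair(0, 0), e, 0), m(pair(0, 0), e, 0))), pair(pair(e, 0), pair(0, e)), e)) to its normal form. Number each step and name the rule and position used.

1. m(pair(0, 0), pair(0, e), m(m(pair(0, 0), e, pair(m(pair(0, 0), e, 0), m(pair(0, 0), e, 0))), pair(pair(e, 0), pair(0, e)), e))  →  m(m(pair(0, 0), e, pair(m(pair(0, 0), e, 0), m(pair(0, 0), e, 0))), pair(pair(e, 0), pair(0, e)), e)   [R4 at ε]
2. m(m(pair(0, 0), e, pair(m(pair(0, 0), e, 0), m(pair(0, 0), e, 0))), pair(pair(e, 0), pair(0, e)), e)  →  m(pair(m(pair(0, 0), e, 0), m(pair(0, 0), e, 0)), pair(pair(e, 0), pair(0, e)), e)   [R4 at 1]
3. m(pair(m(pair(0, 0), e, 0), m(pair(0, 0), e, 0)), pair(pair(e, 0), pair(0, e)), e)  →  m(pair(0, m(pair(0, 0), e, 0)), pair(pair(e, 0), pair(0, e)), e)   [R4 at 1.1]
4. m(pair(0, m(pair(0, 0), e, 0)), pair(pair(e, 0), pair(0, e)), e)  →  m(pair(0, 0), pair(pair(e, 0), pair(0, e)), e)   [R4 at 1.2]
5. m(pair(0, 0), pair(pair(e, 0), pair(0, e)), e)  →  e   [R4 at ε]

e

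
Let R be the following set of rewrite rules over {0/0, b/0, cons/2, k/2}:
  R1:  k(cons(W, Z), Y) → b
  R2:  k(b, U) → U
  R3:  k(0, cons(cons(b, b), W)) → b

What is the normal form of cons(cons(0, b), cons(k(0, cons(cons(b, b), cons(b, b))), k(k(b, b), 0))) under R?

1. cons(cons(0, b), cons(k(0, cons(cons(b, b), cons(b, b))), k(k(b, b), 0)))  →  cons(cons(0, b), cons(b, k(k(b, b), 0)))   [R3 at 2.1]
2. cons(cons(0, b), cons(b, k(k(b, b), 0)))  →  cons(cons(0, b), cons(b, k(b, 0)))   [R2 at 2.2.1]
3. cons(cons(0, b), cons(b, k(b, 0)))  →  cons(cons(0, b), cons(b, 0))   [R2 at 2.2]

cons(cons(0, b), cons(b, 0))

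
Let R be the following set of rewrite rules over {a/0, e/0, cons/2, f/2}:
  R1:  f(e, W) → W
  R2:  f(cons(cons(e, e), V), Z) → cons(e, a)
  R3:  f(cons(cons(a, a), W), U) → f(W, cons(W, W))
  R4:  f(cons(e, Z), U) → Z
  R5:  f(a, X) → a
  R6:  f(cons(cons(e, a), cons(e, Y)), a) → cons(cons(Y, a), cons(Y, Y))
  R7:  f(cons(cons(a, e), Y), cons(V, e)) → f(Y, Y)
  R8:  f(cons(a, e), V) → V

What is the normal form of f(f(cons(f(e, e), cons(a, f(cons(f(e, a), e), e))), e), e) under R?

1. f(f(cons(f(e, e), cons(a, f(cons(f(e, a), e), e))), e), e)  →  f(f(cons(e, cons(a, f(cons(f(e, a), e), e))), e), e)   [R1 at 1.1.1]
2. f(f(cons(e, cons(a, f(cons(f(e, a), e), e))), e), e)  →  f(cons(a, f(cons(f(e, a), e), e)), e)   [R4 at 1]
3. f(cons(a, f(cons(f(e, a), e), e)), e)  →  f(cons(a, f(cons(a, e), e)), e)   [R1 at 1.2.1.1]
4. f(cons(a, f(cons(a, e), e)), e)  →  f(cons(a, e), e)   [R8 at 1.2]
5. f(cons(a, e), e)  →  e   [R8 at ε]

e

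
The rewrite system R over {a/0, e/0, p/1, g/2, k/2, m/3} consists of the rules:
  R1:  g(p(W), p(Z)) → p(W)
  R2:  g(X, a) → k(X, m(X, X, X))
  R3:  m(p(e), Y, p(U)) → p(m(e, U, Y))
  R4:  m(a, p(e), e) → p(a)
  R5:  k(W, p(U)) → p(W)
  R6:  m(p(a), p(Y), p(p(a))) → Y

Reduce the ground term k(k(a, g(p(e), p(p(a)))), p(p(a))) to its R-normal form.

1. k(k(a, g(p(e), p(p(a)))), p(p(a)))  →  p(k(a, g(p(e), p(p(a)))))   [R5 at ε]
2. p(k(a, g(p(e), p(p(a)))))  →  p(k(a, p(e)))   [R1 at 1.2]
3. p(k(a, p(e)))  →  p(p(a))   [R5 at 1]

p(p(a))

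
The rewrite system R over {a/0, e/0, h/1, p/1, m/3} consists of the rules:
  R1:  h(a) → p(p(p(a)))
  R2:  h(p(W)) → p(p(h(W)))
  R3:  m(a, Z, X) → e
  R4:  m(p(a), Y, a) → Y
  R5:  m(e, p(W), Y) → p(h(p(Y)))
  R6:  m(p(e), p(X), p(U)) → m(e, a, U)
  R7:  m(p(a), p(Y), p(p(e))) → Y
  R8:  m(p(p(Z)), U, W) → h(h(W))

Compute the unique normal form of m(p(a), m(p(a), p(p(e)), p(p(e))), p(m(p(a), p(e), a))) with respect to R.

1. m(p(a), m(p(a), p(p(e)), p(p(e))), p(m(p(a), p(e), a)))  →  m(p(a), p(e), p(m(p(a), p(e), a)))   [R7 at 2]
2. m(p(a), p(e), p(m(p(a), p(e), a)))  →  m(p(a), p(e), p(p(e)))   [R4 at 3.1]
3. m(p(a), p(e), p(p(e)))  →  e   [R7 at ε]

e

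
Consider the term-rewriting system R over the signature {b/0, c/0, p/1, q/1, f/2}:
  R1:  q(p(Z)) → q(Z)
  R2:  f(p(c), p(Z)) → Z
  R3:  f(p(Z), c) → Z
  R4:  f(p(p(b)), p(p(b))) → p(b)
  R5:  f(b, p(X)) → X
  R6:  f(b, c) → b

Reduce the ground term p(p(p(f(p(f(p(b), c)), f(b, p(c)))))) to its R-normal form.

p(p(p(b)))

1. p(p(p(f(p(f(p(b), c)), f(b, p(c))))))  →  p(p(p(f(p(b), f(b, p(c))))))   [R3 at 1.1.1.1.1]
2. p(p(p(f(p(b), f(b, p(c))))))  →  p(p(p(f(p(b), c))))   [R5 at 1.1.1.2]
3. p(p(p(f(p(b), c))))  →  p(p(p(b)))   [R3 at 1.1.1]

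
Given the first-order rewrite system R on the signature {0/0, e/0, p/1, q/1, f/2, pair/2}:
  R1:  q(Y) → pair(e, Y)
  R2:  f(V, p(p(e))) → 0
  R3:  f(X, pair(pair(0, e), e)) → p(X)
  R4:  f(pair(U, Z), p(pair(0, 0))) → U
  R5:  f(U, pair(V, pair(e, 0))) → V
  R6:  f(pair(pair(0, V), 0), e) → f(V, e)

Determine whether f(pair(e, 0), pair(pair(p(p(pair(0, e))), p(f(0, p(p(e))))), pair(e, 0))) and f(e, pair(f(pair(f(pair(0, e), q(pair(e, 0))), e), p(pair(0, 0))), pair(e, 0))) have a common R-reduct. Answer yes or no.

Reduce t₁ = f(pair(e, 0), pair(pair(p(p(pair(0, e))), p(f(0, p(p(e))))), pair(e, 0))):
1. f(pair(e, 0), pair(pair(p(p(pair(0, e))), p(f(0, p(p(e))))), pair(e, 0)))  →  pair(p(p(pair(0, e))), p(f(0, p(p(e)))))   [R5 at ε]
2. pair(p(p(pair(0, e))), p(f(0, p(p(e)))))  →  pair(p(p(pair(0, e))), p(0))   [R2 at 2.1]

Reduce t₂ = f(e, pair(f(pair(f(pair(0, e), q(pair(e, 0))), e), p(pair(0, 0))), pair(e, 0))):
1. f(e, pair(f(pair(f(pair(0, e), q(pair(e, 0))), e), p(pair(0, 0))), pair(e, 0)))  →  f(pair(f(pair(0, e), q(pair(e, 0))), e), p(pair(0, 0)))   [R5 at ε]
2. f(pair(f(pair(0, e), q(pair(e, 0))), e), p(pair(0, 0)))  →  f(pair(0, e), q(pair(e, 0)))   [R4 at ε]
3. f(pair(0, e), q(pair(e, 0)))  →  f(pair(0, e), pair(e, pair(e, 0)))   [R1 at 2]
4. f(pair(0, e), pair(e, pair(e, 0)))  →  e   [R5 at ε]

no — NF(t₁) = pair(p(p(pair(0, e))), p(0)), NF(t₂) = e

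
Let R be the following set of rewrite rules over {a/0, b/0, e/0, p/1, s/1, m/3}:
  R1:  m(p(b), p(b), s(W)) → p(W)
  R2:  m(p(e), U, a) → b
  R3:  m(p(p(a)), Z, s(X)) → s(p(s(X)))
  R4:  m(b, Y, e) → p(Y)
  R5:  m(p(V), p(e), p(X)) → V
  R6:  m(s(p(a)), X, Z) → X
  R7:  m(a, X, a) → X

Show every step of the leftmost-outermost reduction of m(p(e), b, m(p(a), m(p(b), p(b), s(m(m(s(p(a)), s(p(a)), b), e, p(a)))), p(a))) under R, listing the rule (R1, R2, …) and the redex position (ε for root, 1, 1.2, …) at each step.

b

1. m(p(e), b, m(p(a), m(p(b), p(b), s(m(m(s(p(a)), s(p(a)), b), e, p(a)))), p(a)))  →  m(p(e), b, m(p(a), p(m(m(s(p(a)), s(p(a)), b), e, p(a))), p(a)))   [R1 at 3.2]
2. m(p(e), b, m(p(a), p(m(m(s(p(a)), s(p(a)), b), e, p(a))), p(a)))  →  m(p(e), b, m(p(a), p(m(s(p(a)), e, p(a))), p(a)))   [R6 at 3.2.1.1]
3. m(p(e), b, m(p(a), p(m(s(p(a)), e, p(a))), p(a)))  →  m(p(e), b, m(p(a), p(e), p(a)))   [R6 at 3.2.1]
4. m(p(e), b, m(p(a), p(e), p(a)))  →  m(p(e), b, a)   [R5 at 3]
5. m(p(e), b, a)  →  b   [R2 at ε]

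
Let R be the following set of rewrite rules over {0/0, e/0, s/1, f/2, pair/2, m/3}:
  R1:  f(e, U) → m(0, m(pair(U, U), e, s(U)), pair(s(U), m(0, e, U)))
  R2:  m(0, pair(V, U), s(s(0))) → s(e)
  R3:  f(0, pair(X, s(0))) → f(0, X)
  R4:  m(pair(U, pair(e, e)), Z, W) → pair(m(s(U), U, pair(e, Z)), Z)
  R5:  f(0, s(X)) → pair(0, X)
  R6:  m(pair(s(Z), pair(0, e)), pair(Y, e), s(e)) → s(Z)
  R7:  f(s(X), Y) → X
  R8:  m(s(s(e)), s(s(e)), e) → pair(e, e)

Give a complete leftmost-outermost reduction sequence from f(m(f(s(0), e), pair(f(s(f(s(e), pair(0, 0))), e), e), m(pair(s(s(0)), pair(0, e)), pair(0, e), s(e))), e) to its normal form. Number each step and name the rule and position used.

e

1. f(m(f(s(0), e), pair(f(s(f(s(e), pair(0, 0))), e), e), m(pair(s(s(0)), pair(0, e)), pair(0, e), s(e))), e)  →  f(m(0, pair(f(s(f(s(e), pair(0, 0))), e), e), m(pair(s(s(0)), pair(0, e)), pair(0, e), s(e))), e)   [R7 at 1.1]
2. f(m(0, pair(f(s(f(s(e), pair(0, 0))), e), e), m(pair(s(s(0)), pair(0, e)), pair(0, e), s(e))), e)  →  f(m(0, pair(f(s(e), pair(0, 0)), e), m(pair(s(s(0)), pair(0, e)), pair(0, e), s(e))), e)   [R7 at 1.2.1]
3. f(m(0, pair(f(s(e), pair(0, 0)), e), m(pair(s(s(0)), pair(0, e)), pair(0, e), s(e))), e)  →  f(m(0, pair(e, e), m(pair(s(s(0)), pair(0, e)), pair(0, e), s(e))), e)   [R7 at 1.2.1]
4. f(m(0, pair(e, e), m(pair(s(s(0)), pair(0, e)), pair(0, e), s(e))), e)  →  f(m(0, pair(e, e), s(s(0))), e)   [R6 at 1.3]
5. f(m(0, pair(e, e), s(s(0))), e)  →  f(s(e), e)   [R2 at 1]
6. f(s(e), e)  →  e   [R7 at ε]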